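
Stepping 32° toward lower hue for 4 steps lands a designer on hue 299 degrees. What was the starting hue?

4 steps of 32° (toward lower hue) give a net shift of −128°.
Start = end − shift: 299 + 128 = 427 → 427 − 360 = 67°

67°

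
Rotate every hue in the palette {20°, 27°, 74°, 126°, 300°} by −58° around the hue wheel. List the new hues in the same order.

20 − 58 = -38 → -38 + 360 = 322°
27 − 58 = -31 → -31 + 360 = 329°
74 − 58 = 16°
126 − 58 = 68°
300 − 58 = 242°

322°, 329°, 16°, 68°, 242°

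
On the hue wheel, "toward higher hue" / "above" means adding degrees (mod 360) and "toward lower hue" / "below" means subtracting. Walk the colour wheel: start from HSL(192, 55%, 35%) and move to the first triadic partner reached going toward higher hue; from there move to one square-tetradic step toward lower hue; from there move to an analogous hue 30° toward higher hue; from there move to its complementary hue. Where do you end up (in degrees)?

192 + 120 = 312°   (triadic ↑)
312 − 90 = 222°   (square ↓)
222 + 30 = 252°   (analog 30° ↑)
252 + 180 = 432 → 432 − 360 = 72°   (complement)

72°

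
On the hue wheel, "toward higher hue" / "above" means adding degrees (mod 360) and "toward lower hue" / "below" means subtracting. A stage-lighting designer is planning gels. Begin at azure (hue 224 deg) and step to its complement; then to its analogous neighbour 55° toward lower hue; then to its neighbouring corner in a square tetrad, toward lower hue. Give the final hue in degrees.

+180° (complement): 224 + 180 = 404 → 404 − 360 = 44°
−55° (analog 55° ↓): 44 − 55 = -11 → -11 + 360 = 349°
−90° (square ↓): 349 − 90 = 259°

259°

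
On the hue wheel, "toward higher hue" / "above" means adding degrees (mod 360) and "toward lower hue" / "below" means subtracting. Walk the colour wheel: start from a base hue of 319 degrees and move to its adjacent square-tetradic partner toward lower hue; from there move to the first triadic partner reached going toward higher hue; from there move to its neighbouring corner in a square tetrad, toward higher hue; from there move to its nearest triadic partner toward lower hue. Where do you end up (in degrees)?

319°

square ↓ −90°: 319 − 90 = 229°
triadic ↑ +120°: 229 + 120 = 349°
square ↑ +90°: 349 + 90 = 439 → 439 − 360 = 79°
triadic ↓ −120°: 79 − 120 = -41 → -41 + 360 = 319°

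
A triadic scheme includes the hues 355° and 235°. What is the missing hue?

115°

A triad places three hues 120° apart.
The full set through 235° is {115°, 235°, 355°}.
Given {235°, 355°}, the missing hue is 115°.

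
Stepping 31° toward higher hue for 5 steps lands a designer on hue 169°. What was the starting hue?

5 steps of 31° (toward higher hue) give a net shift of +155°.
Start = end − shift: 169 − 155 = 14°

14°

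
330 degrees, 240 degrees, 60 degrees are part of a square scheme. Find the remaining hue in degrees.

A square tetradic scheme places four hues every 90°.
The full set through 60° is {60°, 150°, 240°, 330°}.
Given {60°, 240°, 330°}, the missing hue is 150°.

150°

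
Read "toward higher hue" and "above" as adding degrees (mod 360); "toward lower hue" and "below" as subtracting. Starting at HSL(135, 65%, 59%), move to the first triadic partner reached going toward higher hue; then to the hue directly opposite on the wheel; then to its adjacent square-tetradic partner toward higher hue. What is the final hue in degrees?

165°

135 + 120 = 255°   (triadic ↑)
255 + 180 = 435 → 435 − 360 = 75°   (complement)
75 + 90 = 165°   (square ↑)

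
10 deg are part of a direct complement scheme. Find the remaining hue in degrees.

190°

The complement sits 180° across the wheel.
The full set through 10° is {10°, 190°}.
Given {10°}, the missing hue is 190°.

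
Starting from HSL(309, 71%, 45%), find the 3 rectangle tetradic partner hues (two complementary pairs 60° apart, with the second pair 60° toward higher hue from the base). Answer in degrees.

9°, 129°, 189°

A rectangular tetradic uses two complementary pairs 60° apart: offsets 0°, 60°, 180°, 240°.
309 + 60 = 369 → 369 − 360 = 9°
309 + 180 = 489 → 489 − 360 = 129°
309 + 240 = 549 → 549 − 360 = 189°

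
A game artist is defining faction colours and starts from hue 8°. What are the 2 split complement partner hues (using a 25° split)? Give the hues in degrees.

163° and 213°

Complement of 8°: 8 + 180 = 188°
188 − 25 = 163°
188 + 25 = 213°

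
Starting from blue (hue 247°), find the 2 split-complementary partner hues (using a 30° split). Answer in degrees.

Split-complementary hues sit 30° either side of the complement.
Complement of 247°: 247 + 180 = 427 → 427 − 360 = 67°
67 − 30 = 37°
67 + 30 = 97°

37° and 97°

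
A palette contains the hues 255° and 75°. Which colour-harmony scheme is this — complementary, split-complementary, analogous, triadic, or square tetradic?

complementary

Sort the hues: 75°, 255°.
Successive gaps around the wheel: 180°, 180°.
Two hues 180° apart are complementary.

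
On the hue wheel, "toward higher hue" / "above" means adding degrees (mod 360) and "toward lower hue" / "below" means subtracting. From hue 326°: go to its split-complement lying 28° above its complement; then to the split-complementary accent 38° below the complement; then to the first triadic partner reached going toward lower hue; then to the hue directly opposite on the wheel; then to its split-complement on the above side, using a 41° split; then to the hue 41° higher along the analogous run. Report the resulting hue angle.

278°

326 + 208 = 534 → 534 − 360 = 174°   (split-comp 28° ↑)
174 + 142 = 316°   (split-comp 38° ↓)
316 − 120 = 196°   (triadic ↓)
196 + 180 = 376 → 376 − 360 = 16°   (complement)
16 + 221 = 237°   (split-comp 41° ↑)
237 + 41 = 278°   (analog 41° ↑)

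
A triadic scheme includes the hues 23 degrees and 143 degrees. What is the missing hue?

263°

A triad places three hues 120° apart.
The full set through 23° is {23°, 143°, 263°}.
Given {23°, 143°}, the missing hue is 263°.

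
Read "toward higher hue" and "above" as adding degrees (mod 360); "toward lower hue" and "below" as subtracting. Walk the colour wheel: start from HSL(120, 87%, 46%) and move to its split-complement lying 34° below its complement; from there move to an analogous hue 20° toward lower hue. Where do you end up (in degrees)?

split-comp 34° ↓ +146°: 120 + 146 = 266°
analog 20° ↓ −20°: 266 − 20 = 246°

246°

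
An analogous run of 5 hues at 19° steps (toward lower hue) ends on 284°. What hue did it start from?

0°

4 steps of 19° (toward lower hue) give a net shift of −76°.
Start = end − shift: 284 + 76 = 360 → 360 − 360 = 0°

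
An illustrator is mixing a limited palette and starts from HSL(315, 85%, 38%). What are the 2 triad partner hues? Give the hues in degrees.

75° and 195°

A triad places three hues 120° apart.
315 + 120 = 435 → 435 − 360 = 75°
315 + 240 = 555 → 555 − 360 = 195°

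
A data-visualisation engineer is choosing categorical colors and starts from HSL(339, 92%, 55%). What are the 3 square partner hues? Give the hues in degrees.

69°, 159° and 249°

A square tetradic scheme places four hues every 90°.
339 + 90 = 429 → 429 − 360 = 69°
339 + 180 = 519 → 519 − 360 = 159°
339 + 270 = 609 → 609 − 360 = 249°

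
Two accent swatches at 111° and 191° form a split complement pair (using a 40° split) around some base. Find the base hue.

331°

The accents sit 40° either side of the complement, so the complement is their short-arc midpoint on the wheel.
Short-arc midpoint of 111° and 191°: 151°.
Base is 180° from the complement: 151 − 180 = -29 → -29 + 360 = 331°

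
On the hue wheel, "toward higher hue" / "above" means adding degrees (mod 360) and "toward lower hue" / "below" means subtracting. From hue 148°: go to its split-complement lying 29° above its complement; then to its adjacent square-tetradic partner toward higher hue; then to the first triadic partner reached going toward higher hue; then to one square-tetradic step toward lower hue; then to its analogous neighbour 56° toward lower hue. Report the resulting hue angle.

61°

split-comp 29° ↑ +209°: 148 + 209 = 357°
square ↑ +90°: 357 + 90 = 447 → 447 − 360 = 87°
triadic ↑ +120°: 87 + 120 = 207°
square ↓ −90°: 207 − 90 = 117°
analog 56° ↓ −56°: 117 − 56 = 61°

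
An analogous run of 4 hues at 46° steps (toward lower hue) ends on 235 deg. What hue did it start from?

3 steps of 46° (toward lower hue) give a net shift of −138°.
Start = end − shift: 235 + 138 = 373 → 373 − 360 = 13°

13°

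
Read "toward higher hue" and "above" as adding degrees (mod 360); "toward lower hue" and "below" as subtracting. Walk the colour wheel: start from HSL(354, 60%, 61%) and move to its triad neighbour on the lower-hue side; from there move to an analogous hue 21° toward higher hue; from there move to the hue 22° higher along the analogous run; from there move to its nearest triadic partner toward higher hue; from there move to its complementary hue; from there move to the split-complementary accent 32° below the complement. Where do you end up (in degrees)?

5°

−120° (triadic ↓): 354 − 120 = 234°
+21° (analog 21° ↑): 234 + 21 = 255°
+22° (analog 22° ↑): 255 + 22 = 277°
+120° (triadic ↑): 277 + 120 = 397 → 397 − 360 = 37°
+180° (complement): 37 + 180 = 217°
+148° (split-comp 32° ↓): 217 + 148 = 365 → 365 − 360 = 5°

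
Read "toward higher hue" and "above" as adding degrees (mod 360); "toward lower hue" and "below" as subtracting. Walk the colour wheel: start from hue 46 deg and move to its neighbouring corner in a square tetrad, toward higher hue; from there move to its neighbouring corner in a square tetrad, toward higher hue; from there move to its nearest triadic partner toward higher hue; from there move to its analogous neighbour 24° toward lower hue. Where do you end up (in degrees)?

322°

square ↑ +90°: 46 + 90 = 136°
square ↑ +90°: 136 + 90 = 226°
triadic ↑ +120°: 226 + 120 = 346°
analog 24° ↓ −24°: 346 − 24 = 322°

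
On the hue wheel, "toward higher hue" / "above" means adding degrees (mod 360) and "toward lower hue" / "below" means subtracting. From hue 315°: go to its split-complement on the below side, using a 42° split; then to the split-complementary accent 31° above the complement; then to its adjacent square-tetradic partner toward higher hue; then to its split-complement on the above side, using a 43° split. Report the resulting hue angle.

split-comp 42° ↓ +138°: 315 + 138 = 453 → 453 − 360 = 93°
split-comp 31° ↑ +211°: 93 + 211 = 304°
square ↑ +90°: 304 + 90 = 394 → 394 − 360 = 34°
split-comp 43° ↑ +223°: 34 + 223 = 257°

257°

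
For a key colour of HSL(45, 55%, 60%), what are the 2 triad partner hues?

165° and 285°

A triad places three hues 120° apart.
45 + 120 = 165°
45 + 240 = 285°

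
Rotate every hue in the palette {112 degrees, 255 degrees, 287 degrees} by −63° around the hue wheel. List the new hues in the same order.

112 − 63 = 49°
255 − 63 = 192°
287 − 63 = 224°

49°, 192°, 224°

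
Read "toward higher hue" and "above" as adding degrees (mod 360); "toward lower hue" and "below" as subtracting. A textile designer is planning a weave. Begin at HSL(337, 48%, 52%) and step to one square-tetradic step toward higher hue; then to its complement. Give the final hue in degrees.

337 + 90 = 427 → 427 − 360 = 67°   (square ↑)
67 + 180 = 247°   (complement)

247°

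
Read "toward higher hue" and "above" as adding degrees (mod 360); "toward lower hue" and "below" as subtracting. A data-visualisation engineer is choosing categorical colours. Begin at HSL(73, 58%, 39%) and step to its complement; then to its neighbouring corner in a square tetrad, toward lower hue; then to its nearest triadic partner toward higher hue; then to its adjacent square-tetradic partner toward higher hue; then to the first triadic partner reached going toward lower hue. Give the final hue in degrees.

complement +180°: 73 + 180 = 253°
square ↓ −90°: 253 − 90 = 163°
triadic ↑ +120°: 163 + 120 = 283°
square ↑ +90°: 283 + 90 = 373 → 373 − 360 = 13°
triadic ↓ −120°: 13 − 120 = -107 → -107 + 360 = 253°

253°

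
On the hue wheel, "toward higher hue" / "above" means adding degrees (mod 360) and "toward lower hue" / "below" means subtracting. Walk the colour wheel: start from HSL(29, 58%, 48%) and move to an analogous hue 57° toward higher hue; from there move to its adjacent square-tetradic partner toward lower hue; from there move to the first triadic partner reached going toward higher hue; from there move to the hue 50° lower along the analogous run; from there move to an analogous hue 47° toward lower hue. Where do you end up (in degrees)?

analog 57° ↑ +57°: 29 + 57 = 86°
square ↓ −90°: 86 − 90 = -4 → -4 + 360 = 356°
triadic ↑ +120°: 356 + 120 = 476 → 476 − 360 = 116°
analog 50° ↓ −50°: 116 − 50 = 66°
analog 47° ↓ −47°: 66 − 47 = 19°

19°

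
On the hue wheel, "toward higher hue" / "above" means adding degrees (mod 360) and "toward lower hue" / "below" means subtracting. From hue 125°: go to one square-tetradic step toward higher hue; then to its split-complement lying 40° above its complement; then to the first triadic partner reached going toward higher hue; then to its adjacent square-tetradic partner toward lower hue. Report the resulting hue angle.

105°

square ↑ +90°: 125 + 90 = 215°
split-comp 40° ↑ +220°: 215 + 220 = 435 → 435 − 360 = 75°
triadic ↑ +120°: 75 + 120 = 195°
square ↓ −90°: 195 − 90 = 105°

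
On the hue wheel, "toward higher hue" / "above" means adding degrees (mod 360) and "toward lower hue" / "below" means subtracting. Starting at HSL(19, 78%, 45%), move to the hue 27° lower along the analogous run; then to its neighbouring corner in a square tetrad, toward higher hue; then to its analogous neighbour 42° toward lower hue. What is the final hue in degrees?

19 − 27 = -8 → -8 + 360 = 352°   (analog 27° ↓)
352 + 90 = 442 → 442 − 360 = 82°   (square ↑)
82 − 42 = 40°   (analog 42° ↓)

40°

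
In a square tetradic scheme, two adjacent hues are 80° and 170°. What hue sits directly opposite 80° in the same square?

A square tetradic scheme places four hues 90° apart; opposite corners are 180° apart.
80 + 180 = 260°

260°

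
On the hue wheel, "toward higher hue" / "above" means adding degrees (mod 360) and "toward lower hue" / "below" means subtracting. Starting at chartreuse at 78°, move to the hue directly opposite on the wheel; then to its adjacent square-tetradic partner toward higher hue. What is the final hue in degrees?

348°

+180° (complement): 78 + 180 = 258°
+90° (square ↑): 258 + 90 = 348°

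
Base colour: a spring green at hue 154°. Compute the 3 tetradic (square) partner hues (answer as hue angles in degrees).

154 + 90 = 244°
154 + 180 = 334°
154 + 270 = 424 → 424 − 360 = 64°

244°, 334° and 64°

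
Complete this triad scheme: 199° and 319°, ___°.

79°

A triad places three hues 120° apart.
The full set through 199° is {79°, 199°, 319°}.
Given {199°, 319°}, the missing hue is 79°.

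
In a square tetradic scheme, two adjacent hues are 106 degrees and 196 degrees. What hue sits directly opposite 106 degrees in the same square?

286°

A square tetradic scheme places four hues 90° apart; opposite corners are 180° apart.
106 + 180 = 286°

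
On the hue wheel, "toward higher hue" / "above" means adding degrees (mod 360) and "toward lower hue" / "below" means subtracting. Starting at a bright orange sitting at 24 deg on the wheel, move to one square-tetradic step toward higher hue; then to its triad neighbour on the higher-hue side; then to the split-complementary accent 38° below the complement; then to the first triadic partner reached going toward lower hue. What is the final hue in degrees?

24 + 90 = 114°   (square ↑)
114 + 120 = 234°   (triadic ↑)
234 + 142 = 376 → 376 − 360 = 16°   (split-comp 38° ↓)
16 − 120 = -104 → -104 + 360 = 256°   (triadic ↓)

256°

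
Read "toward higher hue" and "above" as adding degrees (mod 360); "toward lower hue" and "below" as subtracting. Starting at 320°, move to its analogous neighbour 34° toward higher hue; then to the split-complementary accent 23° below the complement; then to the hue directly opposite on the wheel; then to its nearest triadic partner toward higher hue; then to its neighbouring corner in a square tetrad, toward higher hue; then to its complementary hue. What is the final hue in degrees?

+34° (analog 34° ↑): 320 + 34 = 354°
+157° (split-comp 23° ↓): 354 + 157 = 511 → 511 − 360 = 151°
+180° (complement): 151 + 180 = 331°
+120° (triadic ↑): 331 + 120 = 451 → 451 − 360 = 91°
+90° (square ↑): 91 + 90 = 181°
+180° (complement): 181 + 180 = 361 → 361 − 360 = 1°

1°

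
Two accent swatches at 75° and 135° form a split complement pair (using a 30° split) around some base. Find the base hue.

The accents sit 30° either side of the complement, so the complement is their short-arc midpoint on the wheel.
Short-arc midpoint of 75° and 135°: 105°.
Base is 180° from the complement: 105 − 180 = -75 → -75 + 360 = 285°

285°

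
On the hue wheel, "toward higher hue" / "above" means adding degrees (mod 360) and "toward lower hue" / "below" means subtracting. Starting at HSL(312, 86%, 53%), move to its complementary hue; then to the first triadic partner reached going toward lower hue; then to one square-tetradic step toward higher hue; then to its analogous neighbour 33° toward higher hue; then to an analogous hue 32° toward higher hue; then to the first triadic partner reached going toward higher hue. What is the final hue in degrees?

complement +180°: 312 + 180 = 492 → 492 − 360 = 132°
triadic ↓ −120°: 132 − 120 = 12°
square ↑ +90°: 12 + 90 = 102°
analog 33° ↑ +33°: 102 + 33 = 135°
analog 32° ↑ +32°: 135 + 32 = 167°
triadic ↑ +120°: 167 + 120 = 287°

287°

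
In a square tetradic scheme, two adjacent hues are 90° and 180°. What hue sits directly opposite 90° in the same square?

270°

A square tetradic scheme places four hues 90° apart; opposite corners are 180° apart.
90 + 180 = 270°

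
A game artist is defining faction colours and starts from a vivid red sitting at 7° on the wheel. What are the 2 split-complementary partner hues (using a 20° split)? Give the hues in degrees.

167° and 207°

Split-complementary hues sit 20° either side of the complement.
Complement of 7°: 7 + 180 = 187°
187 − 20 = 167°
187 + 20 = 207°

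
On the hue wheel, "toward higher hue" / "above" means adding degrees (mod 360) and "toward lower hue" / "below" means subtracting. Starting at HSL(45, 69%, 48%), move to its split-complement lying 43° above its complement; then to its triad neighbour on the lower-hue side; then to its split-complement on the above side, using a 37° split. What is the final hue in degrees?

split-comp 43° ↑ +223°: 45 + 223 = 268°
triadic ↓ −120°: 268 − 120 = 148°
split-comp 37° ↑ +217°: 148 + 217 = 365 → 365 − 360 = 5°

5°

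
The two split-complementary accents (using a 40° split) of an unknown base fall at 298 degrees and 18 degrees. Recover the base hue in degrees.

The accents sit 40° either side of the complement, so the complement is their short-arc midpoint on the wheel.
Short-arc midpoint of 298° and 18°: 338°.
Base is 180° from the complement: 338 − 180 = 158°

158°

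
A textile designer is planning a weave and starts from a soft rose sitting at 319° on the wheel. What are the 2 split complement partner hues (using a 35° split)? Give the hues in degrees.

Split-complementary hues sit 35° either side of the complement.
Complement of 319°: 319 + 180 = 499 → 499 − 360 = 139°
139 − 35 = 104°
139 + 35 = 174°

104° and 174°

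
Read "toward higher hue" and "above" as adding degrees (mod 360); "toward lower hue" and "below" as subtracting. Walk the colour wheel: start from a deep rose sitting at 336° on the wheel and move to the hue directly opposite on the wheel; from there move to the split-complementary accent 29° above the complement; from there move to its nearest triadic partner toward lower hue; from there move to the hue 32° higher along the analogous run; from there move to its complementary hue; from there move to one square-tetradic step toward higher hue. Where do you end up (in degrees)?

187°

336 + 180 = 516 → 516 − 360 = 156°   (complement)
156 + 209 = 365 → 365 − 360 = 5°   (split-comp 29° ↑)
5 − 120 = -115 → -115 + 360 = 245°   (triadic ↓)
245 + 32 = 277°   (analog 32° ↑)
277 + 180 = 457 → 457 − 360 = 97°   (complement)
97 + 90 = 187°   (square ↑)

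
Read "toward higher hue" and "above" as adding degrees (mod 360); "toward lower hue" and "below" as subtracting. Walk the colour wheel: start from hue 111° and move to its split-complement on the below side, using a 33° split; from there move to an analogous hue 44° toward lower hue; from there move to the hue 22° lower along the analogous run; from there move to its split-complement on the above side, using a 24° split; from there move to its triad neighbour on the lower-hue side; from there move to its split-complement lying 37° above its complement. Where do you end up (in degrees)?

133°

111 + 147 = 258°   (split-comp 33° ↓)
258 − 44 = 214°   (analog 44° ↓)
214 − 22 = 192°   (analog 22° ↓)
192 + 204 = 396 → 396 − 360 = 36°   (split-comp 24° ↑)
36 − 120 = -84 → -84 + 360 = 276°   (triadic ↓)
276 + 217 = 493 → 493 − 360 = 133°   (split-comp 37° ↑)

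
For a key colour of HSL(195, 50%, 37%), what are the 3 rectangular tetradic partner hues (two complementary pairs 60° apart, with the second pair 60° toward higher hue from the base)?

255°, 15°, 75°

A rectangular tetradic uses two complementary pairs 60° apart: offsets 0°, 60°, 180°, 240°.
195 + 60 = 255°
195 + 180 = 375 → 375 − 360 = 15°
195 + 240 = 435 → 435 − 360 = 75°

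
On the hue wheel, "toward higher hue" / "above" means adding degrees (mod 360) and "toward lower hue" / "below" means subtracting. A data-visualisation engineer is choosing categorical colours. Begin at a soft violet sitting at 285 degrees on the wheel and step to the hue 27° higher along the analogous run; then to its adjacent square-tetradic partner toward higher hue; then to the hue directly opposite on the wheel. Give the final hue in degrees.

analog 27° ↑ +27°: 285 + 27 = 312°
square ↑ +90°: 312 + 90 = 402 → 402 − 360 = 42°
complement +180°: 42 + 180 = 222°

222°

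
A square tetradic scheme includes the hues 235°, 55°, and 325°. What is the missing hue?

145°

A square tetradic scheme places four hues every 90°.
The full set through 55° is {55°, 145°, 235°, 325°}.
Given {55°, 235°, 325°}, the missing hue is 145°.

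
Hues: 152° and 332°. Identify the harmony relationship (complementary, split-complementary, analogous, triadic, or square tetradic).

Sort the hues: 152°, 332°.
Successive gaps around the wheel: 180°, 180°.
Two hues 180° apart are complementary.

complementary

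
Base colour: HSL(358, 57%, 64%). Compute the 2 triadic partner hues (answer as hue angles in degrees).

A triad places three hues 120° apart.
358 + 120 = 478 → 478 − 360 = 118°
358 + 240 = 598 → 598 − 360 = 238°

118° and 238°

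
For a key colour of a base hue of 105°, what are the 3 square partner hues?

195°, 285°, 15°

105 + 90 = 195°
105 + 180 = 285°
105 + 270 = 375 → 375 − 360 = 15°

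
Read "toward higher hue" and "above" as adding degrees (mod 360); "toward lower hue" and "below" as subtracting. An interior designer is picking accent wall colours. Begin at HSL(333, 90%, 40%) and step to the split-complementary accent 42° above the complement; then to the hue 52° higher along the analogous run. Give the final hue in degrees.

split-comp 42° ↑ +222°: 333 + 222 = 555 → 555 − 360 = 195°
analog 52° ↑ +52°: 195 + 52 = 247°

247°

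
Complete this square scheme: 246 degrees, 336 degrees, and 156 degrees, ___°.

66°

A square tetradic scheme places four hues every 90°.
The full set through 156° is {66°, 156°, 246°, 336°}.
Given {156°, 246°, 336°}, the missing hue is 66°.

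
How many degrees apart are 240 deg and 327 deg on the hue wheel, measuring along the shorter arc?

|240 − 327| = 87.
87 ≤ 180, so the shorter arc is 87°.

87°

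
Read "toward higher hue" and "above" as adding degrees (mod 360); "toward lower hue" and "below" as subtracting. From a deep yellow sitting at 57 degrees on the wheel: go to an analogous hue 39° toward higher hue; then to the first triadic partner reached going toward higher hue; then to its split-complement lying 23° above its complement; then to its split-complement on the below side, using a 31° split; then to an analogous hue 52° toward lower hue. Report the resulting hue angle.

+39° (analog 39° ↑): 57 + 39 = 96°
+120° (triadic ↑): 96 + 120 = 216°
+203° (split-comp 23° ↑): 216 + 203 = 419 → 419 − 360 = 59°
+149° (split-comp 31° ↓): 59 + 149 = 208°
−52° (analog 52° ↓): 208 − 52 = 156°

156°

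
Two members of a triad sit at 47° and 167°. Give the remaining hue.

A triad spaces three hues 120° apart.
The full set is {47°, 167°, 287°}.

287°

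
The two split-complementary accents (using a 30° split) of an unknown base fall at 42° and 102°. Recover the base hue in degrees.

252°

The accents sit 30° either side of the complement, so the complement is their short-arc midpoint on the wheel.
Short-arc midpoint of 42° and 102°: 72°.
Base is 180° from the complement: 72 − 180 = -108 → -108 + 360 = 252°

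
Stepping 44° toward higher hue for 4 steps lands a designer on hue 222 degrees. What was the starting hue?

4 steps of 44° (toward higher hue) give a net shift of +176°.
Start = end − shift: 222 − 176 = 46°

46°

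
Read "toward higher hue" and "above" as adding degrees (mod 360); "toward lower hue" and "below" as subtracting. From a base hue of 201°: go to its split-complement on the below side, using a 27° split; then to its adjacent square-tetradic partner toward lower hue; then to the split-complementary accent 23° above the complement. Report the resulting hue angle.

+153° (split-comp 27° ↓): 201 + 153 = 354°
−90° (square ↓): 354 − 90 = 264°
+203° (split-comp 23° ↑): 264 + 203 = 467 → 467 − 360 = 107°

107°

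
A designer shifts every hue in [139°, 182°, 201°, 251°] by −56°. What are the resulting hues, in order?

83°, 126°, 145°, 195°

139 − 56 = 83°
182 − 56 = 126°
201 − 56 = 145°
251 − 56 = 195°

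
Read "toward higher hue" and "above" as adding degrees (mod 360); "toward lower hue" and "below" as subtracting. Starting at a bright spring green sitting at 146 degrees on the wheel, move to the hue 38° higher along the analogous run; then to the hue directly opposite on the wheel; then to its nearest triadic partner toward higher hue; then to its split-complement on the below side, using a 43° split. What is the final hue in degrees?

146 + 38 = 184°   (analog 38° ↑)
184 + 180 = 364 → 364 − 360 = 4°   (complement)
4 + 120 = 124°   (triadic ↑)
124 + 137 = 261°   (split-comp 43° ↓)

261°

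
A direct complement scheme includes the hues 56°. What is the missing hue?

The complement sits 180° across the wheel.
The full set through 56° is {56°, 236°}.
Given {56°}, the missing hue is 236°.

236°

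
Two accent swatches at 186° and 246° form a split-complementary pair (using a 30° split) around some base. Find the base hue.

The accents sit 30° either side of the complement, so the complement is their short-arc midpoint on the wheel.
Short-arc midpoint of 186° and 246°: 216°.
Base is 180° from the complement: 216 − 180 = 36°

36°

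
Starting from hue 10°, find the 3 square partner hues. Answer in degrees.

A square tetradic scheme places four hues every 90°.
10 + 90 = 100°
10 + 180 = 190°
10 + 270 = 280°

100°, 190°, 280°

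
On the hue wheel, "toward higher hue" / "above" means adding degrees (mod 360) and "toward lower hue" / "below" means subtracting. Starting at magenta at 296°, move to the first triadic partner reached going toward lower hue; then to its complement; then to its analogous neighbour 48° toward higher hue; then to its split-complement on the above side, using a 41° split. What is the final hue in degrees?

triadic ↓ −120°: 296 − 120 = 176°
complement +180°: 176 + 180 = 356°
analog 48° ↑ +48°: 356 + 48 = 404 → 404 − 360 = 44°
split-comp 41° ↑ +221°: 44 + 221 = 265°

265°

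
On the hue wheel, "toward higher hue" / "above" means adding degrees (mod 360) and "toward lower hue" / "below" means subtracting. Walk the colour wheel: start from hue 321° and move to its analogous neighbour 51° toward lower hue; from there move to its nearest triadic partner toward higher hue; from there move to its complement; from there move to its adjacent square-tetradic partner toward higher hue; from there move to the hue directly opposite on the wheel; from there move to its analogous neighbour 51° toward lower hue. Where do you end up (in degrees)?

−51° (analog 51° ↓): 321 − 51 = 270°
+120° (triadic ↑): 270 + 120 = 390 → 390 − 360 = 30°
+180° (complement): 30 + 180 = 210°
+90° (square ↑): 210 + 90 = 300°
+180° (complement): 300 + 180 = 480 → 480 − 360 = 120°
−51° (analog 51° ↓): 120 − 51 = 69°

69°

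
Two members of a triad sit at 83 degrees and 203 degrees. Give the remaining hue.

323°

A triad spaces three hues 120° apart.
The full set is {83°, 203°, 323°}.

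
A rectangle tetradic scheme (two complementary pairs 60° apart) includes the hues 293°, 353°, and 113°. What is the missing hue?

A rectangular tetradic uses two complementary pairs 60° apart: offsets 0°, 60°, 180°, 240°.
Among {113°, 293°, 353°}, 113° and 293° are a 180° pair.
The remaining hue 353° needs its own complement: 353 + 180 = 533 → 533 − 360 = 173°

173°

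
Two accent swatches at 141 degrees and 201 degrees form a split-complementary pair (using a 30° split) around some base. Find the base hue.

351°

The accents sit 30° either side of the complement, so the complement is their short-arc midpoint on the wheel.
Short-arc midpoint of 141° and 201°: 171°.
Base is 180° from the complement: 171 − 180 = -9 → -9 + 360 = 351°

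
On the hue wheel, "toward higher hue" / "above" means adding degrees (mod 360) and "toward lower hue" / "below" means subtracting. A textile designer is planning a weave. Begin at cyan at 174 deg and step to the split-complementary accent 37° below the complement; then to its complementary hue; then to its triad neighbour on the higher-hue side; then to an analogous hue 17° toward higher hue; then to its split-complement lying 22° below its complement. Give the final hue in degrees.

174 + 143 = 317°   (split-comp 37° ↓)
317 + 180 = 497 → 497 − 360 = 137°   (complement)
137 + 120 = 257°   (triadic ↑)
257 + 17 = 274°   (analog 17° ↑)
274 + 158 = 432 → 432 − 360 = 72°   (split-comp 22° ↓)

72°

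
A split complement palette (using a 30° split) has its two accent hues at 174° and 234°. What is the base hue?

The accents sit 30° either side of the complement, so the complement is their short-arc midpoint on the wheel.
Short-arc midpoint of 174° and 234°: 204°.
Base is 180° from the complement: 204 − 180 = 24°

24°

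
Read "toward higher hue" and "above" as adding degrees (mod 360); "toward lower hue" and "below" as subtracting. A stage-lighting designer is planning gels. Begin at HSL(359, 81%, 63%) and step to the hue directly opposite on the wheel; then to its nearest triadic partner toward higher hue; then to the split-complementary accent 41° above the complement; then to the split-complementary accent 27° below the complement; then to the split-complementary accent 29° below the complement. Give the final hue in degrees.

104°

+180° (complement): 359 + 180 = 539 → 539 − 360 = 179°
+120° (triadic ↑): 179 + 120 = 299°
+221° (split-comp 41° ↑): 299 + 221 = 520 → 520 − 360 = 160°
+153° (split-comp 27° ↓): 160 + 153 = 313°
+151° (split-comp 29° ↓): 313 + 151 = 464 → 464 − 360 = 104°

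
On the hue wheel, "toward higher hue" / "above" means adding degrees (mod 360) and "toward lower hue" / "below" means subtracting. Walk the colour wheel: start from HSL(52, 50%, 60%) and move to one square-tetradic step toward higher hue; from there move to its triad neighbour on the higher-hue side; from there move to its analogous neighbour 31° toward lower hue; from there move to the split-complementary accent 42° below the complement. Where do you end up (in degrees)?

square ↑ +90°: 52 + 90 = 142°
triadic ↑ +120°: 142 + 120 = 262°
analog 31° ↓ −31°: 262 − 31 = 231°
split-comp 42° ↓ +138°: 231 + 138 = 369 → 369 − 360 = 9°

9°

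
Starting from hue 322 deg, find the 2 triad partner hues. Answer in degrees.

A triad places three hues 120° apart.
322 + 120 = 442 → 442 − 360 = 82°
322 + 240 = 562 → 562 − 360 = 202°

82° and 202°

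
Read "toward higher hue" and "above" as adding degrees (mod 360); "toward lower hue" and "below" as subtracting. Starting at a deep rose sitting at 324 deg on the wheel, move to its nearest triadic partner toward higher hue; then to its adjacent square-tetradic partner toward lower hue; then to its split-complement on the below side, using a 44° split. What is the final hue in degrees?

triadic ↑ +120°: 324 + 120 = 444 → 444 − 360 = 84°
square ↓ −90°: 84 − 90 = -6 → -6 + 360 = 354°
split-comp 44° ↓ +136°: 354 + 136 = 490 → 490 − 360 = 130°

130°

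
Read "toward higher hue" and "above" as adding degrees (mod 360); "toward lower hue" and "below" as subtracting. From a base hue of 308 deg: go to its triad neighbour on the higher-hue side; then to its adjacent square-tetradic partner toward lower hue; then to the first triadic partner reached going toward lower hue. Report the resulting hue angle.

218°

308 + 120 = 428 → 428 − 360 = 68°   (triadic ↑)
68 − 90 = -22 → -22 + 360 = 338°   (square ↓)
338 − 120 = 218°   (triadic ↓)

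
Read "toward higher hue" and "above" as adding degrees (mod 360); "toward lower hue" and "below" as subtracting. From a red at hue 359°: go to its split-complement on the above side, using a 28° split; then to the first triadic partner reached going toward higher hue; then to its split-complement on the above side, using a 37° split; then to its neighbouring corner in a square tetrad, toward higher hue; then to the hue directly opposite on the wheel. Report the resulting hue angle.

+208° (split-comp 28° ↑): 359 + 208 = 567 → 567 − 360 = 207°
+120° (triadic ↑): 207 + 120 = 327°
+217° (split-comp 37° ↑): 327 + 217 = 544 → 544 − 360 = 184°
+90° (square ↑): 184 + 90 = 274°
+180° (complement): 274 + 180 = 454 → 454 − 360 = 94°

94°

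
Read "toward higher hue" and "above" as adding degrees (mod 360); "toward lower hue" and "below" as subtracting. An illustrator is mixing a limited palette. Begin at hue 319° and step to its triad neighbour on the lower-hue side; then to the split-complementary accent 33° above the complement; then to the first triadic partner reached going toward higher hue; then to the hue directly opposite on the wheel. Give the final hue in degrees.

−120° (triadic ↓): 319 − 120 = 199°
+213° (split-comp 33° ↑): 199 + 213 = 412 → 412 − 360 = 52°
+120° (triadic ↑): 52 + 120 = 172°
+180° (complement): 172 + 180 = 352°

352°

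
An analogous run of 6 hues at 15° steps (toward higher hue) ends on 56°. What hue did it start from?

341°

5 steps of 15° (toward higher hue) give a net shift of +75°.
Start = end − shift: 56 − 75 = -19 → -19 + 360 = 341°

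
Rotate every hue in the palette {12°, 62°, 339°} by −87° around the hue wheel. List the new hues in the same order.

285°, 335°, 252°

12 − 87 = -75 → -75 + 360 = 285°
62 − 87 = -25 → -25 + 360 = 335°
339 − 87 = 252°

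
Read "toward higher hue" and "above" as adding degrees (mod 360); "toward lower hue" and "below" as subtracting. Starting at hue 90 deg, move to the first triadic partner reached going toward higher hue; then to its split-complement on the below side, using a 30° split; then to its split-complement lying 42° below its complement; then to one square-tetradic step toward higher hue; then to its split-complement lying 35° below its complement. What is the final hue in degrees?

triadic ↑ +120°: 90 + 120 = 210°
split-comp 30° ↓ +150°: 210 + 150 = 360 → 360 − 360 = 0°
split-comp 42° ↓ +138°: 0 + 138 = 138°
square ↑ +90°: 138 + 90 = 228°
split-comp 35° ↓ +145°: 228 + 145 = 373 → 373 − 360 = 13°

13°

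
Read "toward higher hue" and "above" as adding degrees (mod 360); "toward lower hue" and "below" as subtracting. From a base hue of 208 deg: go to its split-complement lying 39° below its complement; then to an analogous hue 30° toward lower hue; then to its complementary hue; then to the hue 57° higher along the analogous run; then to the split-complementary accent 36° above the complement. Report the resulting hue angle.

+141° (split-comp 39° ↓): 208 + 141 = 349°
−30° (analog 30° ↓): 349 − 30 = 319°
+180° (complement): 319 + 180 = 499 → 499 − 360 = 139°
+57° (analog 57° ↑): 139 + 57 = 196°
+216° (split-comp 36° ↑): 196 + 216 = 412 → 412 − 360 = 52°

52°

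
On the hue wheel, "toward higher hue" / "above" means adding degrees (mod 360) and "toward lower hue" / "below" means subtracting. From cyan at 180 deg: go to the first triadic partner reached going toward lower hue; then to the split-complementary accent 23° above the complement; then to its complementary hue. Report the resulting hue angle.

−120° (triadic ↓): 180 − 120 = 60°
+203° (split-comp 23° ↑): 60 + 203 = 263°
+180° (complement): 263 + 180 = 443 → 443 − 360 = 83°

83°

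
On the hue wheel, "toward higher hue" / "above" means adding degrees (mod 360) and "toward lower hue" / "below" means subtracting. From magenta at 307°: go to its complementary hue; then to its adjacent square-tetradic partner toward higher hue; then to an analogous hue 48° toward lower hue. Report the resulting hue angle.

+180° (complement): 307 + 180 = 487 → 487 − 360 = 127°
+90° (square ↑): 127 + 90 = 217°
−48° (analog 48° ↓): 217 − 48 = 169°

169°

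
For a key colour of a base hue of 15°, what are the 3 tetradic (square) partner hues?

105°, 195° and 285°

A square tetradic scheme places four hues every 90°.
15 + 90 = 105°
15 + 180 = 195°
15 + 270 = 285°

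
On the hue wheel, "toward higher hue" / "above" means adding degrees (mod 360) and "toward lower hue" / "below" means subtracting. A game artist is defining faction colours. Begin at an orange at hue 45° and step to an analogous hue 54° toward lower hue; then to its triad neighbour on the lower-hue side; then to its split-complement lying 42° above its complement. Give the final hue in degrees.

45 − 54 = -9 → -9 + 360 = 351°   (analog 54° ↓)
351 − 120 = 231°   (triadic ↓)
231 + 222 = 453 → 453 − 360 = 93°   (split-comp 42° ↑)

93°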